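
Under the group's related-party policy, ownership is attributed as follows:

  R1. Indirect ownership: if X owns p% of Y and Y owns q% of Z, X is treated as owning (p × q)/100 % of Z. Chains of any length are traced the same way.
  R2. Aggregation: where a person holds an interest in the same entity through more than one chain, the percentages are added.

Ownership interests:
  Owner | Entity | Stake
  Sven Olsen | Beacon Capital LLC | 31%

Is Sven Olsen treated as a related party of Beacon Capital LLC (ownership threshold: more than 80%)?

No

Direct interest in Beacon Capital LLC: 31%.
31% does not exceed the 80% threshold, so Sven is not a related party to Beacon Capital LLC.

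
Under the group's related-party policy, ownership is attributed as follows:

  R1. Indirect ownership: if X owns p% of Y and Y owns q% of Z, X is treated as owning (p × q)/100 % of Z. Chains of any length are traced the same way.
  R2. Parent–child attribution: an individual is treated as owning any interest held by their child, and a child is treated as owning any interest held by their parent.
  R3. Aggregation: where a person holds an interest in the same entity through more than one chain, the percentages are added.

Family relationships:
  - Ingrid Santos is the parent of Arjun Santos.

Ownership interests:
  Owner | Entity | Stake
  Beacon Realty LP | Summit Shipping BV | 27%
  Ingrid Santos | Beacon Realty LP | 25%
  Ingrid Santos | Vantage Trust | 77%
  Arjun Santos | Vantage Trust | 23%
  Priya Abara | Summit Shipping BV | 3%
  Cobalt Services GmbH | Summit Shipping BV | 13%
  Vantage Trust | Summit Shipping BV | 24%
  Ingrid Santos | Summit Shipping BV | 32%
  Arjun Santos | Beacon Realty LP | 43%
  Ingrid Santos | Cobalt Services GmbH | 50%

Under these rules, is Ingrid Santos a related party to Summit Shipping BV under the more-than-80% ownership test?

By parent–child attribution (R2), Ingrid Santos is treated as also owning Arjun Santos's interest in Vantage Trust, giving 77% + 23% = 100%.
By parent–child attribution (R2), Ingrid Santos is treated as also owning Arjun Santos's interest in Beacon Realty LP, giving 25% + 43% = 68%.
Chain via Vantage Trust (R1): 100% × 24% = 24% of Summit Shipping BV.
Chain via Cobalt Services GmbH (R1): 50% × 13% = 6.5% of Summit Shipping BV.
Chain via Beacon Realty LP (R1): 68% × 27% = 18.36% of Summit Shipping BV.
Direct interest in Summit Shipping BV: 32%.
Aggregating (R3): 24% + 6.5% + 18.36% + 32% = 80.86%.
80.86% exceeds the 80% threshold, so Ingrid is a related party to Summit Shipping BV.

Yes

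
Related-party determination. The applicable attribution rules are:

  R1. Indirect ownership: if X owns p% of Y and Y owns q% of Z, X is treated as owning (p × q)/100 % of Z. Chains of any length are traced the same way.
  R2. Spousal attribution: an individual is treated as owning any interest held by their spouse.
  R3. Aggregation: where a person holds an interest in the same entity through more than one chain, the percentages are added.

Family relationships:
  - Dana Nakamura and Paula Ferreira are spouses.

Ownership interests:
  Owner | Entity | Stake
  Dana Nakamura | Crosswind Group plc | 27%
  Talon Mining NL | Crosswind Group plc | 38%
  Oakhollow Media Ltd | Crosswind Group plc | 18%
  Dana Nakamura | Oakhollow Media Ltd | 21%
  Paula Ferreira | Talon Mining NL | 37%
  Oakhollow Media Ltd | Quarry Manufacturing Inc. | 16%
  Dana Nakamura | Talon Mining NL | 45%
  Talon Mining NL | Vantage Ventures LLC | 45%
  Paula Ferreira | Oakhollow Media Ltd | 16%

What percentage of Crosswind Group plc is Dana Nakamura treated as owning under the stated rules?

64.82%

By spousal attribution (R2), Dana Nakamura is treated as also owning Paula Ferreira's interest in Talon Mining NL, giving 45% + 37% = 82%.
By spousal attribution (R2), Dana Nakamura is treated as also owning Paula Ferreira's interest in Oakhollow Media Ltd, giving 21% + 16% = 37%.
Chain via Talon Mining NL (R1): 82% × 38% = 31.16% of Crosswind Group plc.
Chain via Oakhollow Media Ltd (R1): 37% × 18% = 6.66% of Crosswind Group plc.
Direct interest in Crosswind Group plc: 27%.
Aggregating (R3): 31.16% + 6.66% + 27% = 64.82%.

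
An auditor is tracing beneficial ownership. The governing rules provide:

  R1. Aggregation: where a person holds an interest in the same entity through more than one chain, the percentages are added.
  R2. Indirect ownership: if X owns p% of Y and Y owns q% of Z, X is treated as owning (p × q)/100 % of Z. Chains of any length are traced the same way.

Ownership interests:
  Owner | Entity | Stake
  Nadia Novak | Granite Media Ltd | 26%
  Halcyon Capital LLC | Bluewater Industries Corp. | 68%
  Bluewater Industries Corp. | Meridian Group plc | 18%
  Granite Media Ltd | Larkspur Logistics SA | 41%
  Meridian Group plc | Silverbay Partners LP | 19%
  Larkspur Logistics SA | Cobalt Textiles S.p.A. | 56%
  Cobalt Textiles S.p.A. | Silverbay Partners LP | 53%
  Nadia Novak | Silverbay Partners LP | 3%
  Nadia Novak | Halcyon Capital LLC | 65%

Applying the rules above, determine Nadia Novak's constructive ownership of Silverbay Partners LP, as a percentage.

7.675528%

Chain via Granite Media Ltd → Larkspur Logistics SA → Cobalt Textiles S.p.A. (R2): 26% × 41% × 56% × 53% = 3.163888% of Silverbay Partners LP.
Chain via Halcyon Capital LLC → Bluewater Industries Corp. → Meridian Group plc (R2): 65% × 68% × 18% × 19% = 1.51164% of Silverbay Partners LP.
Direct interest in Silverbay Partners LP: 3%.
Aggregating (R1): 3.163888% + 1.51164% + 3% = 7.675528%.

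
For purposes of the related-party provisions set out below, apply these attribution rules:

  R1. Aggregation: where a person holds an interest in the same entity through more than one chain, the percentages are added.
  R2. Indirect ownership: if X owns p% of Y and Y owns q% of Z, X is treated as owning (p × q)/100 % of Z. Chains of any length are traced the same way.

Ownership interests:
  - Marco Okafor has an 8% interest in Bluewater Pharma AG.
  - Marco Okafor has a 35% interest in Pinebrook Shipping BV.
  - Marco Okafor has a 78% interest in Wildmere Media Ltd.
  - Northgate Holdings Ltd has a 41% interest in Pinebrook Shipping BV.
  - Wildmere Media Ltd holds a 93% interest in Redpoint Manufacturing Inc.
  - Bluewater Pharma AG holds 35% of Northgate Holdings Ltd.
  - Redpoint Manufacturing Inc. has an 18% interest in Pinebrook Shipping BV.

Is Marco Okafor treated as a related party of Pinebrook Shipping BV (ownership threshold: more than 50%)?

Chain via Wildmere Media Ltd → Redpoint Manufacturing Inc. (R2): 78% × 93% × 18% = 13.0572% of Pinebrook Shipping BV.
Chain via Bluewater Pharma AG → Northgate Holdings Ltd (R2): 8% × 35% × 41% = 1.148% of Pinebrook Shipping BV.
Direct interest in Pinebrook Shipping BV: 35%.
Aggregating (R1): 13.0572% + 1.148% + 35% = 49.2052%.
49.2052% does not exceed the 50% threshold, so Marco is not a related party to Pinebrook Shipping BV.

No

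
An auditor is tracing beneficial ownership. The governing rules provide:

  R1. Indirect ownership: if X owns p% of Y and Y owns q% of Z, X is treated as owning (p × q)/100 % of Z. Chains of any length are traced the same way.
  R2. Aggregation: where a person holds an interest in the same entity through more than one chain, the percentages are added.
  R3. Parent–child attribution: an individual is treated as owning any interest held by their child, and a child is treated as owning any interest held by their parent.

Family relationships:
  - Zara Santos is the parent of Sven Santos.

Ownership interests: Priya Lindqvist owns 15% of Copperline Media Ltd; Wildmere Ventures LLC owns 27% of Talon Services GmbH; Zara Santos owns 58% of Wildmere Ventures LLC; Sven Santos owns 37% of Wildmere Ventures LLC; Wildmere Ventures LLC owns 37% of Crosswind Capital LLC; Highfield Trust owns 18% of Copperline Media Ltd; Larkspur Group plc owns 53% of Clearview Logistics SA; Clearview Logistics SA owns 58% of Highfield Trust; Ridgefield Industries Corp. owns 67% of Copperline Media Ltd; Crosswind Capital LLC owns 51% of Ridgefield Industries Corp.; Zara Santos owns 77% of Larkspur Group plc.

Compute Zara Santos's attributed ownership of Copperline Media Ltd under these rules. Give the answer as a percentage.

16.271319%

By parent–child attribution (R3), Zara Santos is treated as also owning Sven Santos's interest in Wildmere Ventures LLC, giving 58% + 37% = 95%.
Chain via Wildmere Ventures LLC → Crosswind Capital LLC → Ridgefield Industries Corp. (R1): 95% × 37% × 51% × 67% = 12.010755% of Copperline Media Ltd.
Chain via Larkspur Group plc → Clearview Logistics SA → Highfield Trust (R1): 77% × 53% × 58% × 18% = 4.260564% of Copperline Media Ltd.
Aggregating (R2): 12.010755% + 4.260564% = 16.271319%.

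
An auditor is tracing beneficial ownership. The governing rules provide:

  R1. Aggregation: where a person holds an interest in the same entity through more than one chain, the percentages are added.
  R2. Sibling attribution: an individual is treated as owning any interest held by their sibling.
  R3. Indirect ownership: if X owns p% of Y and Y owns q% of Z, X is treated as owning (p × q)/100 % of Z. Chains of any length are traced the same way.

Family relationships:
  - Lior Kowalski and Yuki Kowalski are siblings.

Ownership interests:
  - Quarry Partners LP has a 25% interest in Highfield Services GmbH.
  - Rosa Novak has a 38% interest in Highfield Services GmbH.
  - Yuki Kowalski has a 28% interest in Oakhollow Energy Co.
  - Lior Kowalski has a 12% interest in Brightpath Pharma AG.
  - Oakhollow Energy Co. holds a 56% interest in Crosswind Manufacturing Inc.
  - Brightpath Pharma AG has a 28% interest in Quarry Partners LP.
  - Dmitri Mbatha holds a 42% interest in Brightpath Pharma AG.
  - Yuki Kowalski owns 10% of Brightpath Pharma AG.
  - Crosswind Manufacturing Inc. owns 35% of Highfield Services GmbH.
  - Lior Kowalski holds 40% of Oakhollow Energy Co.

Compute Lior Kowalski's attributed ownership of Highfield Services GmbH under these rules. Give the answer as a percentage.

By sibling attribution (R2), Lior Kowalski is treated as also owning Yuki Kowalski's interest in Oakhollow Energy Co, giving 40% + 28% = 68%.
By sibling attribution (R2), Lior Kowalski is treated as also owning Yuki Kowalski's interest in Brightpath Pharma AG, giving 12% + 10% = 22%.
Chain via Oakhollow Energy Co. → Crosswind Manufacturing Inc. (R3): 68% × 56% × 35% = 13.328% of Highfield Services GmbH.
Chain via Brightpath Pharma AG → Quarry Partners LP (R3): 22% × 28% × 25% = 1.54% of Highfield Services GmbH.
Aggregating (R1): 13.328% + 1.54% = 14.868%.

14.868%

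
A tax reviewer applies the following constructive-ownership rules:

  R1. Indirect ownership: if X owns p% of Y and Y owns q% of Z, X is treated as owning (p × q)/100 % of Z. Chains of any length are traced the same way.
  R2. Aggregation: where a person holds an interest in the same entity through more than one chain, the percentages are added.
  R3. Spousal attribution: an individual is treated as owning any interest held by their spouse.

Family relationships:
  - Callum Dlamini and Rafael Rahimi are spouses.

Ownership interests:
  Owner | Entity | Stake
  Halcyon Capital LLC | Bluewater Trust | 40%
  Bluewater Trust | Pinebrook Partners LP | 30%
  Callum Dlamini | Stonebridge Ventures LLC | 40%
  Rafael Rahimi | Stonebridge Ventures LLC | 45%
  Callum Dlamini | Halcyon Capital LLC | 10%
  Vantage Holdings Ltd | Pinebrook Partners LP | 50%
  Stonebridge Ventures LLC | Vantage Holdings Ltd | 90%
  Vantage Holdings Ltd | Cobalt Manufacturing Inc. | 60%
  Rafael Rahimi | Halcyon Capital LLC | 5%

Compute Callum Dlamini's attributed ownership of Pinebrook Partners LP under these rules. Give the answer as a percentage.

By spousal attribution (R3), Callum Dlamini is treated as also owning Rafael Rahimi's interest in Halcyon Capital LLC, giving 10% + 5% = 15%.
By spousal attribution (R3), Callum Dlamini is treated as also owning Rafael Rahimi's interest in Stonebridge Ventures LLC, giving 40% + 45% = 85%.
Chain via Halcyon Capital LLC → Bluewater Trust (R1): 15% × 40% × 30% = 1.8% of Pinebrook Partners LP.
Chain via Stonebridge Ventures LLC → Vantage Holdings Ltd (R1): 85% × 90% × 50% = 38.25% of Pinebrook Partners LP.
Aggregating (R2): 1.8% + 38.25% = 40.05%.

40.05%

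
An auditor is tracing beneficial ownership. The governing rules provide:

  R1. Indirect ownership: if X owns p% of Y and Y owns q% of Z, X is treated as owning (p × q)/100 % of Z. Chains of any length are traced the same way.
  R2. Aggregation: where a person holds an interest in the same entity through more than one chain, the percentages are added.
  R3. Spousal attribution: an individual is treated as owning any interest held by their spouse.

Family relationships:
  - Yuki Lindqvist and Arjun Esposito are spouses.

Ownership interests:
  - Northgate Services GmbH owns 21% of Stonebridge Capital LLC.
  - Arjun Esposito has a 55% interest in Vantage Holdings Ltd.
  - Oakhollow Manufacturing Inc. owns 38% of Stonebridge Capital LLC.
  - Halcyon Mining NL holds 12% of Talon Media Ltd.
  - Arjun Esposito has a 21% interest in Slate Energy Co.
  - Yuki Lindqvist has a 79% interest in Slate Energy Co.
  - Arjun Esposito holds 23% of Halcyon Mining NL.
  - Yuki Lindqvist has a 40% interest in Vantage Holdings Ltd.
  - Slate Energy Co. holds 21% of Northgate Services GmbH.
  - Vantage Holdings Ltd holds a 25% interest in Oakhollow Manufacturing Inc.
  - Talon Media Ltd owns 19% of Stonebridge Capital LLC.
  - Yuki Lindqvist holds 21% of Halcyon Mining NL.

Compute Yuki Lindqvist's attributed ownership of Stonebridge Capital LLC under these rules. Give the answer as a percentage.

By spousal attribution (R3), Yuki Lindqvist is treated as also owning Arjun Esposito's interest in Vantage Holdings Ltd, giving 40% + 55% = 95%.
By spousal attribution (R3), Yuki Lindqvist is treated as also owning Arjun Esposito's interest in Slate Energy Co, giving 79% + 21% = 100%.
By spousal attribution (R3), Yuki Lindqvist is treated as also owning Arjun Esposito's interest in Halcyon Mining NL, giving 21% + 23% = 44%.
Chain via Vantage Holdings Ltd → Oakhollow Manufacturing Inc. (R1): 95% × 25% × 38% = 9.025% of Stonebridge Capital LLC.
Chain via Slate Energy Co. → Northgate Services GmbH (R1): 100% × 21% × 21% = 4.41% of Stonebridge Capital LLC.
Chain via Halcyon Mining NL → Talon Media Ltd (R1): 44% × 12% × 19% = 1.0032% of Stonebridge Capital LLC.
Aggregating (R2): 9.025% + 4.41% + 1.0032% = 14.4382%.

14.4382%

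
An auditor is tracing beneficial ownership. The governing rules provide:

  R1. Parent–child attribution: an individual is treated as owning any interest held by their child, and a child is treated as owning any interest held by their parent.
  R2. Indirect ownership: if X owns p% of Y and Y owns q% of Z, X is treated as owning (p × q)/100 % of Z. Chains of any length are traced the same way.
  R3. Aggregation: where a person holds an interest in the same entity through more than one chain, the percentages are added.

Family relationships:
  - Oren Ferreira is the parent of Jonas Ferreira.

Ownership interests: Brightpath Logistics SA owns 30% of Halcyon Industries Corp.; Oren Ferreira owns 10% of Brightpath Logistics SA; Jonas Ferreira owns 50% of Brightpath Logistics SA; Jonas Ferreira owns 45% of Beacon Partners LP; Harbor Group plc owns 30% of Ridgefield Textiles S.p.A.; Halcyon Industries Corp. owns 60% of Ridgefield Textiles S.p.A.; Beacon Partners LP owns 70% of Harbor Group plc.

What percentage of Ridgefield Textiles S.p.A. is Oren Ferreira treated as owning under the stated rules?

By parent–child attribution (R1), Oren Ferreira is treated as also owning Jonas Ferreira's interest in Brightpath Logistics SA, giving 10% + 50% = 60%.
By parent–child attribution (R1), Oren Ferreira is treated as owning Jonas Ferreira's 45% interest in Beacon Partners LP.
Chain via Brightpath Logistics SA → Halcyon Industries Corp. (R2): 60% × 30% × 60% = 10.8% of Ridgefield Textiles S.p.A.
Chain via Beacon Partners LP → Harbor Group plc (R2): 45% × 70% × 30% = 9.45% of Ridgefield Textiles S.p.A.
Aggregating (R3): 10.8% + 9.45% = 20.25%.

20.25%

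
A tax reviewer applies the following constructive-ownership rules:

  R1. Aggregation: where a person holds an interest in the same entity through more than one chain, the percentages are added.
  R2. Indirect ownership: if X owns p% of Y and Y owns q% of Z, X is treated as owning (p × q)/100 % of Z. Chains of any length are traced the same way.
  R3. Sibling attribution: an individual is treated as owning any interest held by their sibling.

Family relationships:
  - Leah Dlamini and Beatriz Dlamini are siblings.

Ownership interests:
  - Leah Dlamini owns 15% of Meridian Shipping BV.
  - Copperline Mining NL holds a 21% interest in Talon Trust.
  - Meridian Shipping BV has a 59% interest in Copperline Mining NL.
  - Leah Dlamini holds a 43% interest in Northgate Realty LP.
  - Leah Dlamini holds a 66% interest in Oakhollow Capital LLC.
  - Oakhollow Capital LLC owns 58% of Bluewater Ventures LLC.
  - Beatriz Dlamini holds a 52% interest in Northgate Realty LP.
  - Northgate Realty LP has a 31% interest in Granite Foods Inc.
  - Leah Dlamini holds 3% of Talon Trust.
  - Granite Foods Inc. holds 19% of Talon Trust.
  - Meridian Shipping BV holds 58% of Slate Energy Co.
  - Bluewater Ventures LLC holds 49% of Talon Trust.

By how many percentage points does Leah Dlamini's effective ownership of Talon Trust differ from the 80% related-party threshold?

By sibling attribution (R3), Leah Dlamini is treated as also owning Beatriz Dlamini's interest in Northgate Realty LP, giving 43% + 52% = 95%.
Chain via Meridian Shipping BV → Copperline Mining NL (R2): 15% × 59% × 21% = 1.8585% of Talon Trust.
Chain via Northgate Realty LP → Granite Foods Inc. (R2): 95% × 31% × 19% = 5.5955% of Talon Trust.
Chain via Oakhollow Capital LLC → Bluewater Ventures LLC (R2): 66% × 58% × 49% = 18.7572% of Talon Trust.
Direct interest in Talon Trust: 3%.
Aggregating (R1): 1.8585% + 5.5955% + 18.7572% + 3% = 29.2112%.
29.2112% falls short of the 80% threshold by 50.7888 percentage points.

50.7888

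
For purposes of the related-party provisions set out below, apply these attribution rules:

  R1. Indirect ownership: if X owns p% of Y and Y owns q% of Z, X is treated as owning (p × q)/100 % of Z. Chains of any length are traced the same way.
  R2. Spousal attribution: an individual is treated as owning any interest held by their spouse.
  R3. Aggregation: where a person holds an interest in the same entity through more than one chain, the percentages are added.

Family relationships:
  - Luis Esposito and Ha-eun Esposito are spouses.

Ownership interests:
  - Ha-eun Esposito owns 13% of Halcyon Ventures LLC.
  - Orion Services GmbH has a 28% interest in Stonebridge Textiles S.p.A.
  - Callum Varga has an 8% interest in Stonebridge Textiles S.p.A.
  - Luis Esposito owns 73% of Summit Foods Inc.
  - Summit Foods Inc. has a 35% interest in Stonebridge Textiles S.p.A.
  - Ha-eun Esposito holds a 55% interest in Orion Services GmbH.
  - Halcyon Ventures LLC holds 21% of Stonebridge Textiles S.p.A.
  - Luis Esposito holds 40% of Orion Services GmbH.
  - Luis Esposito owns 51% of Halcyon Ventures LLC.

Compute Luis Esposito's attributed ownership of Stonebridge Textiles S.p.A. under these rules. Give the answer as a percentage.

65.59%

By spousal attribution (R2), Luis Esposito is treated as also owning Ha-eun Esposito's interest in Halcyon Ventures LLC, giving 51% + 13% = 64%.
By spousal attribution (R2), Luis Esposito is treated as also owning Ha-eun Esposito's interest in Orion Services GmbH, giving 40% + 55% = 95%.
Chain via Halcyon Ventures LLC (R1): 64% × 21% = 13.44% of Stonebridge Textiles S.p.A.
Chain via Orion Services GmbH (R1): 95% × 28% = 26.6% of Stonebridge Textiles S.p.A.
Chain via Summit Foods Inc. (R1): 73% × 35% = 25.55% of Stonebridge Textiles S.p.A.
Aggregating (R3): 13.44% + 26.6% + 25.55% = 65.59%.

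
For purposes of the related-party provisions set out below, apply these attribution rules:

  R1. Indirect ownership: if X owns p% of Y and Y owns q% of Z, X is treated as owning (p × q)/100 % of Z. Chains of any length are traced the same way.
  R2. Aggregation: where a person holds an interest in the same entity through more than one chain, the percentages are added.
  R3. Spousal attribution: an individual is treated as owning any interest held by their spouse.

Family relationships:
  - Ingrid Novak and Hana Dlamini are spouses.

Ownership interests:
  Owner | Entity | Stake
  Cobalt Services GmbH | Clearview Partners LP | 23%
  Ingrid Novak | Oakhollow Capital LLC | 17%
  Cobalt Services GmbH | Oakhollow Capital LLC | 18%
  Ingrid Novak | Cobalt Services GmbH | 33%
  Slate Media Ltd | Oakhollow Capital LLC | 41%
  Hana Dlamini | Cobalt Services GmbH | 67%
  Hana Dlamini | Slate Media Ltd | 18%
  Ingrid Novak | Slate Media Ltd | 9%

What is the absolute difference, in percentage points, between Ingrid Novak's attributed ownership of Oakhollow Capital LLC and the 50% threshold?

By spousal attribution (R3), Ingrid Novak is treated as also owning Hana Dlamini's interest in Cobalt Services GmbH, giving 33% + 67% = 100%.
By spousal attribution (R3), Ingrid Novak is treated as also owning Hana Dlamini's interest in Slate Media Ltd, giving 9% + 18% = 27%.
Chain via Cobalt Services GmbH (R1): 100% × 18% = 18% of Oakhollow Capital LLC.
Chain via Slate Media Ltd (R1): 27% × 41% = 11.07% of Oakhollow Capital LLC.
Direct interest in Oakhollow Capital LLC: 17%.
Aggregating (R2): 18% + 11.07% + 17% = 46.07%.
46.07% falls short of the 50% threshold by 3.93 percentage points.

3.93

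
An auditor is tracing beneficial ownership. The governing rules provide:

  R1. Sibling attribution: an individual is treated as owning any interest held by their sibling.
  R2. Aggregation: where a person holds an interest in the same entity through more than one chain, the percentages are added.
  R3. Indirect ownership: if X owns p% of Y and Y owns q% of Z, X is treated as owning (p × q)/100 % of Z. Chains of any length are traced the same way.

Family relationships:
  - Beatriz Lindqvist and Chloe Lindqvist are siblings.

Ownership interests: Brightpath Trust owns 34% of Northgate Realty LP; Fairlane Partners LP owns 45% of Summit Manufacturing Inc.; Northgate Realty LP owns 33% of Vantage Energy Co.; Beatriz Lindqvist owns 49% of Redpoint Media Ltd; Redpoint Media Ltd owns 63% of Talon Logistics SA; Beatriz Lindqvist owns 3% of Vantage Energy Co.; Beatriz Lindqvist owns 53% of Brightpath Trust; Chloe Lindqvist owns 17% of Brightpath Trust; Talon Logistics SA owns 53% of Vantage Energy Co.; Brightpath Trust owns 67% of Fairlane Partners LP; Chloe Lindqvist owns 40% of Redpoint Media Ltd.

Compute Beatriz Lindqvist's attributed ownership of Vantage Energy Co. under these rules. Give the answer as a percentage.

By sibling attribution (R1), Beatriz Lindqvist is treated as also owning Chloe Lindqvist's interest in Redpoint Media Ltd, giving 49% + 40% = 89%.
By sibling attribution (R1), Beatriz Lindqvist is treated as also owning Chloe Lindqvist's interest in Brightpath Trust, giving 53% + 17% = 70%.
Chain via Redpoint Media Ltd → Talon Logistics SA (R3): 89% × 63% × 53% = 29.7171% of Vantage Energy Co.
Chain via Brightpath Trust → Northgate Realty LP (R3): 70% × 34% × 33% = 7.854% of Vantage Energy Co.
Direct interest in Vantage Energy Co: 3%.
Aggregating (R2): 29.7171% + 7.854% + 3% = 40.5711%.

40.5711%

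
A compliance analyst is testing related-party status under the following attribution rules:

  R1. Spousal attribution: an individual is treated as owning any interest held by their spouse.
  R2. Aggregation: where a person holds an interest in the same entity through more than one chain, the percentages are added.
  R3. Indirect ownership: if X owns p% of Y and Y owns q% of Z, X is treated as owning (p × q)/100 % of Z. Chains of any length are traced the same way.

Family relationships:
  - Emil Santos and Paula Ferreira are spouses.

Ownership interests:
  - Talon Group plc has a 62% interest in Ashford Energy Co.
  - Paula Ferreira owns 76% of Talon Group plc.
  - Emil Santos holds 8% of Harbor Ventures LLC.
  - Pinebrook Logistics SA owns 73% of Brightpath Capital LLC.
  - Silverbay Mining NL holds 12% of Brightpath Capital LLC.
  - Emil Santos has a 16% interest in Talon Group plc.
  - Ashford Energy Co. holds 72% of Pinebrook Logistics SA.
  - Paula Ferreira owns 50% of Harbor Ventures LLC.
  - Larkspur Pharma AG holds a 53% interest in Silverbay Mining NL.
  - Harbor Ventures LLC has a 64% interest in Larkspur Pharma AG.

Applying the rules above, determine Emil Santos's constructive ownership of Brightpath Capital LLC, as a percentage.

By spousal attribution (R1), Emil Santos is treated as also owning Paula Ferreira's interest in Talon Group plc, giving 16% + 76% = 92%.
By spousal attribution (R1), Emil Santos is treated as also owning Paula Ferreira's interest in Harbor Ventures LLC, giving 8% + 50% = 58%.
Chain via Talon Group plc → Ashford Energy Co. → Pinebrook Logistics SA (R3): 92% × 62% × 72% × 73% = 29.980224% of Brightpath Capital LLC.
Chain via Harbor Ventures LLC → Larkspur Pharma AG → Silverbay Mining NL (R3): 58% × 64% × 53% × 12% = 2.360832% of Brightpath Capital LLC.
Aggregating (R2): 29.980224% + 2.360832% = 32.341056%.

32.341056%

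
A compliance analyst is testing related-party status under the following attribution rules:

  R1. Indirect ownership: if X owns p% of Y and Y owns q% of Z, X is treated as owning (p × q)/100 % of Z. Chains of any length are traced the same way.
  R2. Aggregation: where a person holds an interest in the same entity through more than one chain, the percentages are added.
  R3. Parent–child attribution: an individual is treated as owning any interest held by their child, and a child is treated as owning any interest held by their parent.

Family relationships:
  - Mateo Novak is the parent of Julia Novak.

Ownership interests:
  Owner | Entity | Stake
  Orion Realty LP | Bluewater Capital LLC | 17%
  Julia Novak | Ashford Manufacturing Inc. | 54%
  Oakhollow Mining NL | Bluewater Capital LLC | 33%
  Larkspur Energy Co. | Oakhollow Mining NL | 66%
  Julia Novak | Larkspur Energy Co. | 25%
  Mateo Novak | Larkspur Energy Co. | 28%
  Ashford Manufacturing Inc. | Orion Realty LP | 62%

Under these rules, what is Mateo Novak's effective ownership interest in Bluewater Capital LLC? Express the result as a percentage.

By parent–child attribution (R3), Mateo Novak is treated as also owning Julia Novak's interest in Larkspur Energy Co, giving 28% + 25% = 53%.
By parent–child attribution (R3), Mateo Novak is treated as owning Julia Novak's 54% interest in Ashford Manufacturing Inc.
Chain via Larkspur Energy Co. → Oakhollow Mining NL (R1): 53% × 66% × 33% = 11.5434% of Bluewater Capital LLC.
Chain via Ashford Manufacturing Inc. → Orion Realty LP (R1): 54% × 62% × 17% = 5.6916% of Bluewater Capital LLC.
Aggregating (R2): 11.5434% + 5.6916% = 17.235%.

17.235%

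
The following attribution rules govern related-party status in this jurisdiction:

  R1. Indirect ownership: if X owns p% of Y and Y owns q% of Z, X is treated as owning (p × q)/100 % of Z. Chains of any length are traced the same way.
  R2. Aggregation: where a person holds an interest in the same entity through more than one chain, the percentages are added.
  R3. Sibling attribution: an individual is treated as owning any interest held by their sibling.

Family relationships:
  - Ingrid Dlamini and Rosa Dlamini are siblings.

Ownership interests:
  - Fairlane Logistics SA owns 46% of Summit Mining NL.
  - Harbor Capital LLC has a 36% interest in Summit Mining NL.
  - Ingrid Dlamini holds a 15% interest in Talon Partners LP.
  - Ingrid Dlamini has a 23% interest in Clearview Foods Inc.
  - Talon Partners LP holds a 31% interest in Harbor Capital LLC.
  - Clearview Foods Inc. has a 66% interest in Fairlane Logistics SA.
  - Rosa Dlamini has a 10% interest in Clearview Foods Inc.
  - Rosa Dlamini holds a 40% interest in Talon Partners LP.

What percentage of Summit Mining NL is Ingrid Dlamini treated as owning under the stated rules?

By sibling attribution (R3), Ingrid Dlamini is treated as also owning Rosa Dlamini's interest in Clearview Foods Inc, giving 23% + 10% = 33%.
By sibling attribution (R3), Ingrid Dlamini is treated as also owning Rosa Dlamini's interest in Talon Partners LP, giving 15% + 40% = 55%.
Chain via Clearview Foods Inc. → Fairlane Logistics SA (R1): 33% × 66% × 46% = 10.0188% of Summit Mining NL.
Chain via Talon Partners LP → Harbor Capital LLC (R1): 55% × 31% × 36% = 6.138% of Summit Mining NL.
Aggregating (R2): 10.0188% + 6.138% = 16.1568%.

16.1568%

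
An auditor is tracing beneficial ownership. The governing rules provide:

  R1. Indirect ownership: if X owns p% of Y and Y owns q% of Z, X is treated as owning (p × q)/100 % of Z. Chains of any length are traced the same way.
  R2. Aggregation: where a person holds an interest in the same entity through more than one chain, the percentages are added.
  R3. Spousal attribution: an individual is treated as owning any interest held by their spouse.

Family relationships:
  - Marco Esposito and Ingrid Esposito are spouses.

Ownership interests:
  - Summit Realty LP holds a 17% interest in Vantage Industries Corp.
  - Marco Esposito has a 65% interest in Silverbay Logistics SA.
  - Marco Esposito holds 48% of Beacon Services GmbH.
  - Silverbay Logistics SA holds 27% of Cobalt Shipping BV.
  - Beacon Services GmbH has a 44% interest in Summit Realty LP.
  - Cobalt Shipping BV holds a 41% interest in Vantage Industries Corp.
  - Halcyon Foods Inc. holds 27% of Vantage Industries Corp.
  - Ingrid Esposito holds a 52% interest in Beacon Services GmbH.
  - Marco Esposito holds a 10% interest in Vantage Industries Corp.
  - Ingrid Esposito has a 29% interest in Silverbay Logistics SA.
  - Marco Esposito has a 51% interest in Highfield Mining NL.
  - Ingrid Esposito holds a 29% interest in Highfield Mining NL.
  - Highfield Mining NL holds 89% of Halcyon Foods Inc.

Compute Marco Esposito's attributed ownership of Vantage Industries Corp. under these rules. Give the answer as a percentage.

47.1098%

By spousal attribution (R3), Marco Esposito is treated as also owning Ingrid Esposito's interest in Silverbay Logistics SA, giving 65% + 29% = 94%.
By spousal attribution (R3), Marco Esposito is treated as also owning Ingrid Esposito's interest in Beacon Services GmbH, giving 48% + 52% = 100%.
By spousal attribution (R3), Marco Esposito is treated as also owning Ingrid Esposito's interest in Highfield Mining NL, giving 51% + 29% = 80%.
Chain via Silverbay Logistics SA → Cobalt Shipping BV (R1): 94% × 27% × 41% = 10.4058% of Vantage Industries Corp.
Chain via Beacon Services GmbH → Summit Realty LP (R1): 100% × 44% × 17% = 7.48% of Vantage Industries Corp.
Chain via Highfield Mining NL → Halcyon Foods Inc. (R1): 80% × 89% × 27% = 19.224% of Vantage Industries Corp.
Direct interest in Vantage Industries Corp: 10%.
Aggregating (R2): 10.4058% + 7.48% + 19.224% + 10% = 47.1098%.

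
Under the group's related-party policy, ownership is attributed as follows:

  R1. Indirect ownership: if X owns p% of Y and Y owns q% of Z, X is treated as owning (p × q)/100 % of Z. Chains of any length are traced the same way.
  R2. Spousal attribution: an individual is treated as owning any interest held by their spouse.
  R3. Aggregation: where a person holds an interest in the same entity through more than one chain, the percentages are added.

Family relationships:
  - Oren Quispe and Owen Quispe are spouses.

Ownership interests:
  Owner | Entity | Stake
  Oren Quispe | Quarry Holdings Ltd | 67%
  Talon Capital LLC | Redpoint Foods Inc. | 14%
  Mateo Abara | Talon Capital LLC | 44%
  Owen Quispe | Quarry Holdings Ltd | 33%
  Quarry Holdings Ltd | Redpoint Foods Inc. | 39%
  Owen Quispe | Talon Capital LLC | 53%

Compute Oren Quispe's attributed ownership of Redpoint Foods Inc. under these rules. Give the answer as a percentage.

46.42%

By spousal attribution (R2), Oren Quispe is treated as also owning Owen Quispe's interest in Quarry Holdings Ltd, giving 67% + 33% = 100%.
By spousal attribution (R2), Oren Quispe is treated as owning Owen Quispe's 53% interest in Talon Capital LLC.
Chain via Quarry Holdings Ltd (R1): 100% × 39% = 39% of Redpoint Foods Inc.
Chain via Talon Capital LLC (R1): 53% × 14% = 7.42% of Redpoint Foods Inc.
Aggregating (R3): 39% + 7.42% = 46.42%.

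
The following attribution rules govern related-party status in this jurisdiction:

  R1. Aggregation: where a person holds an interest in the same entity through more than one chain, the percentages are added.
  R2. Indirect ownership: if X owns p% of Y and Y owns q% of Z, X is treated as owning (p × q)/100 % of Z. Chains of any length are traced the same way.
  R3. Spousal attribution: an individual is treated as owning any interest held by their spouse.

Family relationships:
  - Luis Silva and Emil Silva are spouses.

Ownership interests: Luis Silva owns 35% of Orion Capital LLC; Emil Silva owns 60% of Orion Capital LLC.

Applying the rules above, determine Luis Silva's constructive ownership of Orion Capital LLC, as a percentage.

95%

By spousal attribution (R3), Luis Silva is treated as also owning Emil Silva's interest in Orion Capital LLC, giving 35% + 60% = 95%.
Direct interest in Orion Capital LLC: 95%.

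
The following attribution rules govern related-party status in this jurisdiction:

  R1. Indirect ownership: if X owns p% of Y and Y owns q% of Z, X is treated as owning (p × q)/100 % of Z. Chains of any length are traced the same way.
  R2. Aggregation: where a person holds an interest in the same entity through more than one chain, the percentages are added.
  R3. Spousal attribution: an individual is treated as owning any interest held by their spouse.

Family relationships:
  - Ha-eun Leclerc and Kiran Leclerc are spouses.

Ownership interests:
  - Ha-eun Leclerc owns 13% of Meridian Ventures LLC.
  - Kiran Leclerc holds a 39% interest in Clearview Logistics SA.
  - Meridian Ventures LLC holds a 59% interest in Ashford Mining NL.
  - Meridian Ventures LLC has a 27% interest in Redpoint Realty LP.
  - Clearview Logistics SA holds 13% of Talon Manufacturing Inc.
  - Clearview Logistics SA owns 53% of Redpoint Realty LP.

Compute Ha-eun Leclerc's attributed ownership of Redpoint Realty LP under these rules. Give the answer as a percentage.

24.18%

By spousal attribution (R3), Ha-eun Leclerc is treated as owning Kiran Leclerc's 39% interest in Clearview Logistics SA.
Chain via Meridian Ventures LLC (R1): 13% × 27% = 3.51% of Redpoint Realty LP.
Chain via Clearview Logistics SA (R1): 39% × 53% = 20.67% of Redpoint Realty LP.
Aggregating (R2): 3.51% + 20.67% = 24.18%.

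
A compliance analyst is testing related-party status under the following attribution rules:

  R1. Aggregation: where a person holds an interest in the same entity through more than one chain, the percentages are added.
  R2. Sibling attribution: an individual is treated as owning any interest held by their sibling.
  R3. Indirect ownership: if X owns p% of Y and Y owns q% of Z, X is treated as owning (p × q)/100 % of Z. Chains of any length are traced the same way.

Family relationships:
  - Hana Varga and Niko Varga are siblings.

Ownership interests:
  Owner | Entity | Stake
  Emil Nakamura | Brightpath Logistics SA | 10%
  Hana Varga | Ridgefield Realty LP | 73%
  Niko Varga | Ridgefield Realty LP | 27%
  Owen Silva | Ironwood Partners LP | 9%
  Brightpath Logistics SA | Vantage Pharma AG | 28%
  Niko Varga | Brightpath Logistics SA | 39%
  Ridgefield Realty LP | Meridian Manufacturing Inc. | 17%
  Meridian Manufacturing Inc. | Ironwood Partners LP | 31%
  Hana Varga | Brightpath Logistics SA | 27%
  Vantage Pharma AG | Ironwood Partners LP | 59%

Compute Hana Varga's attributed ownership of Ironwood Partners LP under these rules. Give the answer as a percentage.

By sibling attribution (R2), Hana Varga is treated as also owning Niko Varga's interest in Brightpath Logistics SA, giving 27% + 39% = 66%.
By sibling attribution (R2), Hana Varga is treated as also owning Niko Varga's interest in Ridgefield Realty LP, giving 73% + 27% = 100%.
Chain via Brightpath Logistics SA → Vantage Pharma AG (R3): 66% × 28% × 59% = 10.9032% of Ironwood Partners LP.
Chain via Ridgefield Realty LP → Meridian Manufacturing Inc. (R3): 100% × 17% × 31% = 5.27% of Ironwood Partners LP.
Aggregating (R1): 10.9032% + 5.27% = 16.1732%.

16.1732%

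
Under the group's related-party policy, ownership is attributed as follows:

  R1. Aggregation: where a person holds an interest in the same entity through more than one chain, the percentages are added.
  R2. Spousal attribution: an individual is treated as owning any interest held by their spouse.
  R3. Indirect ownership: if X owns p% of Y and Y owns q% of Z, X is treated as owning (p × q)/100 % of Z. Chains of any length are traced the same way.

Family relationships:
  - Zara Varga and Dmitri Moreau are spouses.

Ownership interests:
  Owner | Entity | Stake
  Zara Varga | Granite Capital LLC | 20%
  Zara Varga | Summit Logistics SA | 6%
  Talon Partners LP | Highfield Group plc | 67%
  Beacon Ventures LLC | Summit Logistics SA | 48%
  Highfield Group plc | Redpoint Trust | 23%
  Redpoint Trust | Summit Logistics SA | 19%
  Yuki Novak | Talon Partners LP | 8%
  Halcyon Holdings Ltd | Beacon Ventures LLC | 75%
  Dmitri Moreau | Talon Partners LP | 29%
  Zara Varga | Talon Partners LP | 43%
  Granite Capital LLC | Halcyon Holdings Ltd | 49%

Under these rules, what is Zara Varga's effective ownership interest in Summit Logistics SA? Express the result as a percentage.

By spousal attribution (R2), Zara Varga is treated as also owning Dmitri Moreau's interest in Talon Partners LP, giving 43% + 29% = 72%.
Chain via Talon Partners LP → Highfield Group plc → Redpoint Trust (R3): 72% × 67% × 23% × 19% = 2.108088% of Summit Logistics SA.
Chain via Granite Capital LLC → Halcyon Holdings Ltd → Beacon Ventures LLC (R3): 20% × 49% × 75% × 48% = 3.528% of Summit Logistics SA.
Direct interest in Summit Logistics SA: 6%.
Aggregating (R1): 2.108088% + 3.528% + 6% = 11.636088%.

11.636088%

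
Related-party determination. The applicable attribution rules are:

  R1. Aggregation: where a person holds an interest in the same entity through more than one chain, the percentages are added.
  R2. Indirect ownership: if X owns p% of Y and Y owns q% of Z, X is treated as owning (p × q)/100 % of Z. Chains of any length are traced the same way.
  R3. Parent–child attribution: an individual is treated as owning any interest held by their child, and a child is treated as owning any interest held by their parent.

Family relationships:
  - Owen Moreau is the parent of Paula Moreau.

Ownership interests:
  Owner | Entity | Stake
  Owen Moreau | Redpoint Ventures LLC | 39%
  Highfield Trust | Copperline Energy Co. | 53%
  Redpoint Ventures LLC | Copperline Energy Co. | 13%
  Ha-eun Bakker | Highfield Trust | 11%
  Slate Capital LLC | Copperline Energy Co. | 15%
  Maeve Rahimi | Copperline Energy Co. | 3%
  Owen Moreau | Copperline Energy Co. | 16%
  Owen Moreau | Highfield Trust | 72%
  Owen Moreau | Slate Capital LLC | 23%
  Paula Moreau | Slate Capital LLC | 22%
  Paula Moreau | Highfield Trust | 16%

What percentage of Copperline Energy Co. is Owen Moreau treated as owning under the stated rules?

74.46%

By parent–child attribution (R3), Owen Moreau is treated as also owning Paula Moreau's interest in Slate Capital LLC, giving 23% + 22% = 45%.
By parent–child attribution (R3), Owen Moreau is treated as also owning Paula Moreau's interest in Highfield Trust, giving 72% + 16% = 88%.
Chain via Slate Capital LLC (R2): 45% × 15% = 6.75% of Copperline Energy Co.
Chain via Redpoint Ventures LLC (R2): 39% × 13% = 5.07% of Copperline Energy Co.
Chain via Highfield Trust (R2): 88% × 53% = 46.64% of Copperline Energy Co.
Direct interest in Copperline Energy Co: 16%.
Aggregating (R1): 6.75% + 5.07% + 46.64% + 16% = 74.46%.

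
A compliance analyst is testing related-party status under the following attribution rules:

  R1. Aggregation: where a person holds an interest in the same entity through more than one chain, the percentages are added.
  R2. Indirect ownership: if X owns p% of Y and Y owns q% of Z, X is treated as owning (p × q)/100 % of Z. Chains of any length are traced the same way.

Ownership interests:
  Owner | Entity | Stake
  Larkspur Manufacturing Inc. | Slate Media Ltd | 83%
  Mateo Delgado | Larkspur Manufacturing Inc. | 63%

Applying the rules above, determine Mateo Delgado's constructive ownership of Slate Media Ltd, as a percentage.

52.29%

Chain via Larkspur Manufacturing Inc. (R2): 63% × 83% = 52.29% of Slate Media Ltd.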